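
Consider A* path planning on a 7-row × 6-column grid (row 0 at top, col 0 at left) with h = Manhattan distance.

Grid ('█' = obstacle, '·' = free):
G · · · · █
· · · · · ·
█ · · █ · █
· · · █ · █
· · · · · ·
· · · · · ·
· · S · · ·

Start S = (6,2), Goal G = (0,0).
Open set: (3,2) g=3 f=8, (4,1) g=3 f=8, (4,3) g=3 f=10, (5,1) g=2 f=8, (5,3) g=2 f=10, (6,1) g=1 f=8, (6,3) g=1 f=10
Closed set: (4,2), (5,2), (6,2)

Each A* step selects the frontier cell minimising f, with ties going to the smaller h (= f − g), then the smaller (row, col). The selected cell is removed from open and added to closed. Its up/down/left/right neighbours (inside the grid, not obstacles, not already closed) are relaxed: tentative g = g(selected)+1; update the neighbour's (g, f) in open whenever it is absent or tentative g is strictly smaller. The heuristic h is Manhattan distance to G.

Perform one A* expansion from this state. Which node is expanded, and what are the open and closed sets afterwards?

expanded=(3,2); open=[(2,2) g=4 f=8, (3,1) g=4 f=8, (4,1) g=3 f=8, (4,3) g=3 f=10, (5,1) g=2 f=8, (5,3) g=2 f=10, (6,1) g=1 f=8, (6,3) g=1 f=10]; closed=[(3,2), (4,2), (5,2), (6,2)]

step 1: expand (3,2) (f=8, h=5) → closed; open now [(2,2) g=4 f=8, (3,1) g=4 f=8, (4,1) g=3 f=8, (4,3) g=3 f=10, (5,1) g=2 f=8, (5,3) g=2 f=10, (6,1) g=1 f=8, (6,3) g=1 f=10]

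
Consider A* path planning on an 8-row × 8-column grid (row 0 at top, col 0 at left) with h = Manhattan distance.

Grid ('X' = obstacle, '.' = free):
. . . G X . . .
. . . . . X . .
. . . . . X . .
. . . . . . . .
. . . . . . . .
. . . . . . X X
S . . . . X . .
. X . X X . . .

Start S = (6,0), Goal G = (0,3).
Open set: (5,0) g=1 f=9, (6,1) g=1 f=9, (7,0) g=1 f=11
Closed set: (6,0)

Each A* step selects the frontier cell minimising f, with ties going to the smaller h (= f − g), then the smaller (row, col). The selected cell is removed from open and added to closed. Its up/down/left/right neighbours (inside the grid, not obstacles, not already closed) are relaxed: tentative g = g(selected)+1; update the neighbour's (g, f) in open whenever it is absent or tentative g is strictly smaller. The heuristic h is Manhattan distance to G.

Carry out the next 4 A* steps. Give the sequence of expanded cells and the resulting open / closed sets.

step 1: expand (5,0) (f=9, h=8) → closed; open now [(4,0) g=2 f=9, (5,1) g=2 f=9, (6,1) g=1 f=9, (7,0) g=1 f=11]
step 2: expand (4,0) (f=9, h=7) → closed; open now [(3,0) g=3 f=9, (4,1) g=3 f=9, (5,1) g=2 f=9, (6,1) g=1 f=9, (7,0) g=1 f=11]
step 3: expand (3,0) (f=9, h=6) → closed; open now [(2,0) g=4 f=9, (3,1) g=4 f=9, (4,1) g=3 f=9, (5,1) g=2 f=9, (6,1) g=1 f=9, (7,0) g=1 f=11]
step 4: expand (2,0) (f=9, h=5) → closed; open now [(1,0) g=5 f=9, (2,1) g=5 f=9, (3,1) g=4 f=9, (4,1) g=3 f=9, (5,1) g=2 f=9, (6,1) g=1 f=9, (7,0) g=1 f=11]

order=[(5,0) → (4,0) → (3,0) → (2,0)]; open=[(1,0) g=5 f=9, (2,1) g=5 f=9, (3,1) g=4 f=9, (4,1) g=3 f=9, (5,1) g=2 f=9, (6,1) g=1 f=9, (7,0) g=1 f=11]; closed=[(2,0), (3,0), (4,0), (5,0), (6,0)]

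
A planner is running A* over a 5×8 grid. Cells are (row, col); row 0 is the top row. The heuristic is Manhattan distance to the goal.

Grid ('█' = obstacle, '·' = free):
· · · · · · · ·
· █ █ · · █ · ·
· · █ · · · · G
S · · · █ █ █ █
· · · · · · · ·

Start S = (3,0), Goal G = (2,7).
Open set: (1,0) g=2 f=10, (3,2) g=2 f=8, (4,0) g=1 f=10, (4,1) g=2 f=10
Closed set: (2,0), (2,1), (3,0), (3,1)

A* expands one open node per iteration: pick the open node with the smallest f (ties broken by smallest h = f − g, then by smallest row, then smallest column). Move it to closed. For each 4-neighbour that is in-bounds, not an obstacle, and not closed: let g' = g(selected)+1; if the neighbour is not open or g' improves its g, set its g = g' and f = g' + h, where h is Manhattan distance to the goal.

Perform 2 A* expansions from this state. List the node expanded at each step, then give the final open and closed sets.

step 1: expand (3,2) (f=8, h=6) → closed; open now [(1,0) g=2 f=10, (3,3) g=3 f=8, (4,0) g=1 f=10, (4,1) g=2 f=10, (4,2) g=3 f=10]
step 2: expand (3,3) (f=8, h=5) → closed; open now [(1,0) g=2 f=10, (2,3) g=4 f=8, (4,0) g=1 f=10, (4,1) g=2 f=10, (4,2) g=3 f=10, (4,3) g=4 f=10]

order=[(3,2) → (3,3)]; open=[(1,0) g=2 f=10, (2,3) g=4 f=8, (4,0) g=1 f=10, (4,1) g=2 f=10, (4,2) g=3 f=10, (4,3) g=4 f=10]; closed=[(2,0), (2,1), (3,0), (3,1), (3,2), (3,3)]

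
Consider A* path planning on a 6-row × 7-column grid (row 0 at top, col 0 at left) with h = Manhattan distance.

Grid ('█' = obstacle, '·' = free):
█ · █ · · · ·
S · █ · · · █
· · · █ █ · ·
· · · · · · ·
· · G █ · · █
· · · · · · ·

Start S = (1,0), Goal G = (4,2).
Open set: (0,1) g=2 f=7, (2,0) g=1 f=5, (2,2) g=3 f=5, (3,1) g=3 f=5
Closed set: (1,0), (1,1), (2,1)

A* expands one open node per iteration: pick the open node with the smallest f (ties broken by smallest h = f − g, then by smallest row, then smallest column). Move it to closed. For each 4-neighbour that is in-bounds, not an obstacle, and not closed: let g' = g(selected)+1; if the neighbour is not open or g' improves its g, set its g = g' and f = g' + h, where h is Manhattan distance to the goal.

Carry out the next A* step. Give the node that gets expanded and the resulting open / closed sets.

step 1: expand (2,2) (f=5, h=2) → closed; open now [(0,1) g=2 f=7, (2,0) g=1 f=5, (3,1) g=3 f=5, (3,2) g=4 f=5]

expanded=(2,2); open=[(0,1) g=2 f=7, (2,0) g=1 f=5, (3,1) g=3 f=5, (3,2) g=4 f=5]; closed=[(1,0), (1,1), (2,1), (2,2)]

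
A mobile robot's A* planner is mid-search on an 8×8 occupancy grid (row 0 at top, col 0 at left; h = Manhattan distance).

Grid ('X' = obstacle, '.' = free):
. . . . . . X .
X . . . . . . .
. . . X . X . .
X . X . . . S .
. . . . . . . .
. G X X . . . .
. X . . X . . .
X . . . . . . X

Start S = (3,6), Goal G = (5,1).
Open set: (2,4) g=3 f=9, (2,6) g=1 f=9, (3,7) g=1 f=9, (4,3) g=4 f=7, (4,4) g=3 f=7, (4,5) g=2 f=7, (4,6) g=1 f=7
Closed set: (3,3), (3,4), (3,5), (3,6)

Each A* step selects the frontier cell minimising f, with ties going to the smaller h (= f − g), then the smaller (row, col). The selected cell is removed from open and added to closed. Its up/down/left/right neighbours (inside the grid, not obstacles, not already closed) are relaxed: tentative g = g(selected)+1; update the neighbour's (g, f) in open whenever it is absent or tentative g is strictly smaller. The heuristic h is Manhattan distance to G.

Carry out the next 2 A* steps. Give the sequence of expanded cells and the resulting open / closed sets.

order=[(4,3) → (4,2)]; open=[(2,4) g=3 f=9, (2,6) g=1 f=9, (3,7) g=1 f=9, (4,1) g=6 f=7, (4,4) g=3 f=7, (4,5) g=2 f=7, (4,6) g=1 f=7]; closed=[(3,3), (3,4), (3,5), (3,6), (4,2), (4,3)]

step 1: expand (4,3) (f=7, h=3) → closed; open now [(2,4) g=3 f=9, (2,6) g=1 f=9, (3,7) g=1 f=9, (4,2) g=5 f=7, (4,4) g=3 f=7, (4,5) g=2 f=7, (4,6) g=1 f=7]
step 2: expand (4,2) (f=7, h=2) → closed; open now [(2,4) g=3 f=9, (2,6) g=1 f=9, (3,7) g=1 f=9, (4,1) g=6 f=7, (4,4) g=3 f=7, (4,5) g=2 f=7, (4,6) g=1 f=7]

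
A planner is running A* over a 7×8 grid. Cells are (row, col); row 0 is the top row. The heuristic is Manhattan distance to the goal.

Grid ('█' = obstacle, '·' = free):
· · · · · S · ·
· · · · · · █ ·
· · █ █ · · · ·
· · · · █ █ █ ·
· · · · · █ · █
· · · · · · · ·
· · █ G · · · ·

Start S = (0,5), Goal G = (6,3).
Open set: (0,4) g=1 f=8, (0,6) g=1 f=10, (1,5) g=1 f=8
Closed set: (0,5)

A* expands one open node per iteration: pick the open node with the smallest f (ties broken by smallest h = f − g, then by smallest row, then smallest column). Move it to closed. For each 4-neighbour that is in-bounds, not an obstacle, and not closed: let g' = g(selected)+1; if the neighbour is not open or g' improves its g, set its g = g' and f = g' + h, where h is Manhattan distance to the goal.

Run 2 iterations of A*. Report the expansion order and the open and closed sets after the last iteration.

order=[(0,4) → (0,3)]; open=[(0,2) g=3 f=10, (0,6) g=1 f=10, (1,3) g=3 f=8, (1,4) g=2 f=8, (1,5) g=1 f=8]; closed=[(0,3), (0,4), (0,5)]

step 1: expand (0,4) (f=8, h=7) → closed; open now [(0,3) g=2 f=8, (0,6) g=1 f=10, (1,4) g=2 f=8, (1,5) g=1 f=8]
step 2: expand (0,3) (f=8, h=6) → closed; open now [(0,2) g=3 f=10, (0,6) g=1 f=10, (1,3) g=3 f=8, (1,4) g=2 f=8, (1,5) g=1 f=8]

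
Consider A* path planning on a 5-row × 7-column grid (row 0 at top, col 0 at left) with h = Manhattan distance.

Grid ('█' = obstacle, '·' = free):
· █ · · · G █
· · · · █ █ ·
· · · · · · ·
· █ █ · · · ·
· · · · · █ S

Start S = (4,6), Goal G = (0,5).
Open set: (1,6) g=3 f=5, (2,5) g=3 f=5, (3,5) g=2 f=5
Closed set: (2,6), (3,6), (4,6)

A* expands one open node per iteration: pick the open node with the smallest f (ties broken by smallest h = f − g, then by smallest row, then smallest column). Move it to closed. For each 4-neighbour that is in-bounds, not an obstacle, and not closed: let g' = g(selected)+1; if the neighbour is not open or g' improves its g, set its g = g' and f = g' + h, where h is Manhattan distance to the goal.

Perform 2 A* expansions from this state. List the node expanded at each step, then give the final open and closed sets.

step 1: expand (1,6) (f=5, h=2) → closed; open now [(2,5) g=3 f=5, (3,5) g=2 f=5]
step 2: expand (2,5) (f=5, h=2) → closed; open now [(2,4) g=4 f=7, (3,5) g=2 f=5]

order=[(1,6) → (2,5)]; open=[(2,4) g=4 f=7, (3,5) g=2 f=5]; closed=[(1,6), (2,5), (2,6), (3,6), (4,6)]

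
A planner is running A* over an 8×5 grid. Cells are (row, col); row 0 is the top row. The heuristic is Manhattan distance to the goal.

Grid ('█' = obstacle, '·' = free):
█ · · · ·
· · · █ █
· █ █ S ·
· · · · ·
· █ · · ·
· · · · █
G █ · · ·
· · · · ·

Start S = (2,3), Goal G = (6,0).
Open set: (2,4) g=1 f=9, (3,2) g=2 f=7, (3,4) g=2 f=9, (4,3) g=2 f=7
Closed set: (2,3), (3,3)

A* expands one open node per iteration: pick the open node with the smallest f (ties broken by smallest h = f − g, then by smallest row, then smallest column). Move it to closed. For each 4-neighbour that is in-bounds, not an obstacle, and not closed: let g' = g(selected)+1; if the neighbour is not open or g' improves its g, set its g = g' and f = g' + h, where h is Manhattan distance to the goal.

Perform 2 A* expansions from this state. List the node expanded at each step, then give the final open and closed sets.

step 1: expand (3,2) (f=7, h=5) → closed; open now [(2,4) g=1 f=9, (3,1) g=3 f=7, (3,4) g=2 f=9, (4,2) g=3 f=7, (4,3) g=2 f=7]
step 2: expand (3,1) (f=7, h=4) → closed; open now [(2,4) g=1 f=9, (3,0) g=4 f=7, (3,4) g=2 f=9, (4,2) g=3 f=7, (4,3) g=2 f=7]

order=[(3,2) → (3,1)]; open=[(2,4) g=1 f=9, (3,0) g=4 f=7, (3,4) g=2 f=9, (4,2) g=3 f=7, (4,3) g=2 f=7]; closed=[(2,3), (3,1), (3,2), (3,3)]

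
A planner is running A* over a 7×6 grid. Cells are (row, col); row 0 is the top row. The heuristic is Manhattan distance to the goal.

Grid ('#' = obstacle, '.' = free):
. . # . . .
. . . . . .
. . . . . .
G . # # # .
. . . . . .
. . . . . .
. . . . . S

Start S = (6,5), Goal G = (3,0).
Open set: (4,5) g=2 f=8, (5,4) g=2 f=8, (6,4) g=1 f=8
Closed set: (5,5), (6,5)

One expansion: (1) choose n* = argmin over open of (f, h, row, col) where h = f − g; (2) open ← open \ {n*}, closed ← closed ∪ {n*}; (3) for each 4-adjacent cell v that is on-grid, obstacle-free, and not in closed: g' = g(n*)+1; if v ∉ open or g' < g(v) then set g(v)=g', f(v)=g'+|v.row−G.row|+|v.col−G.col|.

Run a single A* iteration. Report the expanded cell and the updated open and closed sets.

expanded=(4,5); open=[(3,5) g=3 f=8, (4,4) g=3 f=8, (5,4) g=2 f=8, (6,4) g=1 f=8]; closed=[(4,5), (5,5), (6,5)]

step 1: expand (4,5) (f=8, h=6) → closed; open now [(3,5) g=3 f=8, (4,4) g=3 f=8, (5,4) g=2 f=8, (6,4) g=1 f=8]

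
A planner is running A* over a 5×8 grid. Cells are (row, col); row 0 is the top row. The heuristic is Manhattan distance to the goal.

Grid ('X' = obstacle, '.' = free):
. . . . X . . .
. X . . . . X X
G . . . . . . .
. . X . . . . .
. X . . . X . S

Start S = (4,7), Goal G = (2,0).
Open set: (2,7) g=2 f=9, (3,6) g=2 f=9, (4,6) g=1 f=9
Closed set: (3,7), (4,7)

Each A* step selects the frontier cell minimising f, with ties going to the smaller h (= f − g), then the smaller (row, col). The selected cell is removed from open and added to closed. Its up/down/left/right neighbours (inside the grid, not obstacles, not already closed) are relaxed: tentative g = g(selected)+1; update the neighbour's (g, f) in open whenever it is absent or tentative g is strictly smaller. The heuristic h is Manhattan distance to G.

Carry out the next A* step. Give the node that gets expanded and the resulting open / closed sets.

step 1: expand (2,7) (f=9, h=7) → closed; open now [(2,6) g=3 f=9, (3,6) g=2 f=9, (4,6) g=1 f=9]

expanded=(2,7); open=[(2,6) g=3 f=9, (3,6) g=2 f=9, (4,6) g=1 f=9]; closed=[(2,7), (3,7), (4,7)]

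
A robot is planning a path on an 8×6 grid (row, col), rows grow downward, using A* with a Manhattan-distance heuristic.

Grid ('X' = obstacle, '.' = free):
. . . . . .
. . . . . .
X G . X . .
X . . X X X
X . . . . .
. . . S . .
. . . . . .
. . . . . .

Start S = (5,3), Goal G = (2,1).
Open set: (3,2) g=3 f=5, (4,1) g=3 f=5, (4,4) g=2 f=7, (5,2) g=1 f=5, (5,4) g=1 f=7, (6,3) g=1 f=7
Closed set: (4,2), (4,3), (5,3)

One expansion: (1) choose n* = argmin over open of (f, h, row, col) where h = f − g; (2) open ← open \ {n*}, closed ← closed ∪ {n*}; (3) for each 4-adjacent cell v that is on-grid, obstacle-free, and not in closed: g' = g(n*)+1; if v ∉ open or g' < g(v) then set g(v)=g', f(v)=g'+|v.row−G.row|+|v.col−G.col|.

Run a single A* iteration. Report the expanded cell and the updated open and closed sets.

step 1: expand (3,2) (f=5, h=2) → closed; open now [(2,2) g=4 f=5, (3,1) g=4 f=5, (4,1) g=3 f=5, (4,4) g=2 f=7, (5,2) g=1 f=5, (5,4) g=1 f=7, (6,3) g=1 f=7]

expanded=(3,2); open=[(2,2) g=4 f=5, (3,1) g=4 f=5, (4,1) g=3 f=5, (4,4) g=2 f=7, (5,2) g=1 f=5, (5,4) g=1 f=7, (6,3) g=1 f=7]; closed=[(3,2), (4,2), (4,3), (5,3)]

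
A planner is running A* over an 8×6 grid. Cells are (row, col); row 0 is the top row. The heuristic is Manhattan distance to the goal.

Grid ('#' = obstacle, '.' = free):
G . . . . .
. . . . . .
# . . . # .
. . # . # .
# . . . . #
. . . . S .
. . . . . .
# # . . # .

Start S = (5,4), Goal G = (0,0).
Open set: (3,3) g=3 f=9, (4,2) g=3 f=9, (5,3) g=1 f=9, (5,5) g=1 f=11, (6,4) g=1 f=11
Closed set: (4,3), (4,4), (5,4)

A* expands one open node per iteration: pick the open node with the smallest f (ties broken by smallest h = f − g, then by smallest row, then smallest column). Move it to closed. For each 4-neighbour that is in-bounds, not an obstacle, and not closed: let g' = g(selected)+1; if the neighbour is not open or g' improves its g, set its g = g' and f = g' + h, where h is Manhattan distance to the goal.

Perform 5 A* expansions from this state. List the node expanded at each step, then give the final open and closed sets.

step 1: expand (3,3) (f=9, h=6) → closed; open now [(2,3) g=4 f=9, (4,2) g=3 f=9, (5,3) g=1 f=9, (5,5) g=1 f=11, (6,4) g=1 f=11]
step 2: expand (2,3) (f=9, h=5) → closed; open now [(1,3) g=5 f=9, (2,2) g=5 f=9, (4,2) g=3 f=9, (5,3) g=1 f=9, (5,5) g=1 f=11, (6,4) g=1 f=11]
step 3: expand (1,3) (f=9, h=4) → closed; open now [(0,3) g=6 f=9, (1,2) g=6 f=9, (1,4) g=6 f=11, (2,2) g=5 f=9, (4,2) g=3 f=9, (5,3) g=1 f=9, (5,5) g=1 f=11, (6,4) g=1 f=11]
step 4: expand (0,3) (f=9, h=3) → closed; open now [(0,2) g=7 f=9, (0,4) g=7 f=11, (1,2) g=6 f=9, (1,4) g=6 f=11, (2,2) g=5 f=9, (4,2) g=3 f=9, (5,3) g=1 f=9, (5,5) g=1 f=11, (6,4) g=1 f=11]
step 5: expand (0,2) (f=9, h=2) → closed; open now [(0,1) g=8 f=9, (0,4) g=7 f=11, (1,2) g=6 f=9, (1,4) g=6 f=11, (2,2) g=5 f=9, (4,2) g=3 f=9, (5,3) g=1 f=9, (5,5) g=1 f=11, (6,4) g=1 f=11]

order=[(3,3) → (2,3) → (1,3) → (0,3) → (0,2)]; open=[(0,1) g=8 f=9, (0,4) g=7 f=11, (1,2) g=6 f=9, (1,4) g=6 f=11, (2,2) g=5 f=9, (4,2) g=3 f=9, (5,3) g=1 f=9, (5,5) g=1 f=11, (6,4) g=1 f=11]; closed=[(0,2), (0,3), (1,3), (2,3), (3,3), (4,3), (4,4), (5,4)]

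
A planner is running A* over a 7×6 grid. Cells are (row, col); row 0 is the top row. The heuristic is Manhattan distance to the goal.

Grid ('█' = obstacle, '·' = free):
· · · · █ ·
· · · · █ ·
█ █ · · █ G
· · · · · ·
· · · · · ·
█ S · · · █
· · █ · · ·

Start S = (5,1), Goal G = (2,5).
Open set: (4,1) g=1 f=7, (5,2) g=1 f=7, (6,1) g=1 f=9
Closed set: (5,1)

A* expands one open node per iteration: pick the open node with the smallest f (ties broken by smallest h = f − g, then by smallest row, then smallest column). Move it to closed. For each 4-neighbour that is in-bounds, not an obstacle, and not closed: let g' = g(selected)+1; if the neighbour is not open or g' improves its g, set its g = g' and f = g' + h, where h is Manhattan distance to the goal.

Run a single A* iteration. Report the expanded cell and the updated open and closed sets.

expanded=(4,1); open=[(3,1) g=2 f=7, (4,0) g=2 f=9, (4,2) g=2 f=7, (5,2) g=1 f=7, (6,1) g=1 f=9]; closed=[(4,1), (5,1)]

step 1: expand (4,1) (f=7, h=6) → closed; open now [(3,1) g=2 f=7, (4,0) g=2 f=9, (4,2) g=2 f=7, (5,2) g=1 f=7, (6,1) g=1 f=9]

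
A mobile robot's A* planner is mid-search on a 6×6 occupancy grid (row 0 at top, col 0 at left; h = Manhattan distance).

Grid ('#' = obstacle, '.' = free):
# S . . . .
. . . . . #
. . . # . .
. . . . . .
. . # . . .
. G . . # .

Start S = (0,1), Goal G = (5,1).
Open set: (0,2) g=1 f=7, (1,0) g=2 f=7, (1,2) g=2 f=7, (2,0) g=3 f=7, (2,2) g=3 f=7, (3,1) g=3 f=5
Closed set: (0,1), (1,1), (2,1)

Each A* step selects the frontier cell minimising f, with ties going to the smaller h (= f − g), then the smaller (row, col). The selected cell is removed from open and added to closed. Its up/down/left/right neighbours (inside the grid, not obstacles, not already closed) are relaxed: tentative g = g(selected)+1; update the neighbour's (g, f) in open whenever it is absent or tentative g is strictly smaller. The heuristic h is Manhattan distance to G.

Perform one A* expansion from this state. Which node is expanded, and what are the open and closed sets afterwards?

step 1: expand (3,1) (f=5, h=2) → closed; open now [(0,2) g=1 f=7, (1,0) g=2 f=7, (1,2) g=2 f=7, (2,0) g=3 f=7, (2,2) g=3 f=7, (3,0) g=4 f=7, (3,2) g=4 f=7, (4,1) g=4 f=5]

expanded=(3,1); open=[(0,2) g=1 f=7, (1,0) g=2 f=7, (1,2) g=2 f=7, (2,0) g=3 f=7, (2,2) g=3 f=7, (3,0) g=4 f=7, (3,2) g=4 f=7, (4,1) g=4 f=5]; closed=[(0,1), (1,1), (2,1), (3,1)]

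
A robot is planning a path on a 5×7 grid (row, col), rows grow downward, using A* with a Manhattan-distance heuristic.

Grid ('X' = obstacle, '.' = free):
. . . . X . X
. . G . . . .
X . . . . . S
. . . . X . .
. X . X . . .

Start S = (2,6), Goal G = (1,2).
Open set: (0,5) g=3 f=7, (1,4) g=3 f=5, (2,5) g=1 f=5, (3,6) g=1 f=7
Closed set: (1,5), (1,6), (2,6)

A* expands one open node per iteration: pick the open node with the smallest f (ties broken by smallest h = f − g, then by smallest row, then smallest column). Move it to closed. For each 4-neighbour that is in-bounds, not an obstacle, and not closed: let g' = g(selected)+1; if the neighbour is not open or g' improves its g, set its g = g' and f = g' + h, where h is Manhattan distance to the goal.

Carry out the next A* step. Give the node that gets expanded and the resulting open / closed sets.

step 1: expand (1,4) (f=5, h=2) → closed; open now [(0,5) g=3 f=7, (1,3) g=4 f=5, (2,4) g=4 f=7, (2,5) g=1 f=5, (3,6) g=1 f=7]

expanded=(1,4); open=[(0,5) g=3 f=7, (1,3) g=4 f=5, (2,4) g=4 f=7, (2,5) g=1 f=5, (3,6) g=1 f=7]; closed=[(1,4), (1,5), (1,6), (2,6)]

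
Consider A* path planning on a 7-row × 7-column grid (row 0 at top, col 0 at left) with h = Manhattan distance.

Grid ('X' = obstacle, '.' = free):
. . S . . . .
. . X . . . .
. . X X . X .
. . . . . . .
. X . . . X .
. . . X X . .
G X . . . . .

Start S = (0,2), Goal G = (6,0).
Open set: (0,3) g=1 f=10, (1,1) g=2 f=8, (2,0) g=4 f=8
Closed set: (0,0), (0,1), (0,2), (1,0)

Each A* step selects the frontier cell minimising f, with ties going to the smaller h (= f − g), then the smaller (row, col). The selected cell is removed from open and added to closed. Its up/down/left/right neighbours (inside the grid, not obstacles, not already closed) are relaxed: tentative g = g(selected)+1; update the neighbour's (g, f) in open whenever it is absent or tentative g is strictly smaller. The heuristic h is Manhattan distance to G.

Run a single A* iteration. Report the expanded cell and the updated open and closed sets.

expanded=(2,0); open=[(0,3) g=1 f=10, (1,1) g=2 f=8, (2,1) g=5 f=10, (3,0) g=5 f=8]; closed=[(0,0), (0,1), (0,2), (1,0), (2,0)]

step 1: expand (2,0) (f=8, h=4) → closed; open now [(0,3) g=1 f=10, (1,1) g=2 f=8, (2,1) g=5 f=10, (3,0) g=5 f=8]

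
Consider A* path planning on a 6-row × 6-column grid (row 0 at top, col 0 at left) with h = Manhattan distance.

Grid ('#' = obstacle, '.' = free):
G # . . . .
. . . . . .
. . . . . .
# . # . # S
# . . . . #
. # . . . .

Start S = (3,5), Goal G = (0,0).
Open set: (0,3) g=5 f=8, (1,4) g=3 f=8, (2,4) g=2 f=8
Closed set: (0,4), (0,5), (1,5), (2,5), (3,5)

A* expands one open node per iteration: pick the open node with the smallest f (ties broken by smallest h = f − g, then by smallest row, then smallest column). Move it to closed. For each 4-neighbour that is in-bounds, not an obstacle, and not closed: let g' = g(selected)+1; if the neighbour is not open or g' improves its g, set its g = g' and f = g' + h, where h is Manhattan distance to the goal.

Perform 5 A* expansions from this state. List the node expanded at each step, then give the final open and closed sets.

step 1: expand (0,3) (f=8, h=3) → closed; open now [(0,2) g=6 f=8, (1,3) g=6 f=10, (1,4) g=3 f=8, (2,4) g=2 f=8]
step 2: expand (0,2) (f=8, h=2) → closed; open now [(1,2) g=7 f=10, (1,3) g=6 f=10, (1,4) g=3 f=8, (2,4) g=2 f=8]
step 3: expand (1,4) (f=8, h=5) → closed; open now [(1,2) g=7 f=10, (1,3) g=4 f=8, (2,4) g=2 f=8]
step 4: expand (1,3) (f=8, h=4) → closed; open now [(1,2) g=5 f=8, (2,3) g=5 f=10, (2,4) g=2 f=8]
step 5: expand (1,2) (f=8, h=3) → closed; open now [(1,1) g=6 f=8, (2,2) g=6 f=10, (2,3) g=5 f=10, (2,4) g=2 f=8]

order=[(0,3) → (0,2) → (1,4) → (1,3) → (1,2)]; open=[(1,1) g=6 f=8, (2,2) g=6 f=10, (2,3) g=5 f=10, (2,4) g=2 f=8]; closed=[(0,2), (0,3), (0,4), (0,5), (1,2), (1,3), (1,4), (1,5), (2,5), (3,5)]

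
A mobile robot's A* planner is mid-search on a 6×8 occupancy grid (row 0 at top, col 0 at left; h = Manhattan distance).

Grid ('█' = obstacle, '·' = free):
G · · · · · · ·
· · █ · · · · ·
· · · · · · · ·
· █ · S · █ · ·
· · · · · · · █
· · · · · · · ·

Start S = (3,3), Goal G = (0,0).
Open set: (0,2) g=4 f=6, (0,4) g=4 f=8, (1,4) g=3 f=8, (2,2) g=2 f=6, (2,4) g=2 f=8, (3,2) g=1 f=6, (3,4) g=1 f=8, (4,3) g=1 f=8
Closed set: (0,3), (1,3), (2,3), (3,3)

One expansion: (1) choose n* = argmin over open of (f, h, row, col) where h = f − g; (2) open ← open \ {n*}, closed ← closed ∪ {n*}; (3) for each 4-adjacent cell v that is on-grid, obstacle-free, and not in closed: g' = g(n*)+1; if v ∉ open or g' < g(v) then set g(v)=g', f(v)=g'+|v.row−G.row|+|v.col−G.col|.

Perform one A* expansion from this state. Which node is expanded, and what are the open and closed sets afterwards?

step 1: expand (0,2) (f=6, h=2) → closed; open now [(0,1) g=5 f=6, (0,4) g=4 f=8, (1,4) g=3 f=8, (2,2) g=2 f=6, (2,4) g=2 f=8, (3,2) g=1 f=6, (3,4) g=1 f=8, (4,3) g=1 f=8]

expanded=(0,2); open=[(0,1) g=5 f=6, (0,4) g=4 f=8, (1,4) g=3 f=8, (2,2) g=2 f=6, (2,4) g=2 f=8, (3,2) g=1 f=6, (3,4) g=1 f=8, (4,3) g=1 f=8]; closed=[(0,2), (0,3), (1,3), (2,3), (3,3)]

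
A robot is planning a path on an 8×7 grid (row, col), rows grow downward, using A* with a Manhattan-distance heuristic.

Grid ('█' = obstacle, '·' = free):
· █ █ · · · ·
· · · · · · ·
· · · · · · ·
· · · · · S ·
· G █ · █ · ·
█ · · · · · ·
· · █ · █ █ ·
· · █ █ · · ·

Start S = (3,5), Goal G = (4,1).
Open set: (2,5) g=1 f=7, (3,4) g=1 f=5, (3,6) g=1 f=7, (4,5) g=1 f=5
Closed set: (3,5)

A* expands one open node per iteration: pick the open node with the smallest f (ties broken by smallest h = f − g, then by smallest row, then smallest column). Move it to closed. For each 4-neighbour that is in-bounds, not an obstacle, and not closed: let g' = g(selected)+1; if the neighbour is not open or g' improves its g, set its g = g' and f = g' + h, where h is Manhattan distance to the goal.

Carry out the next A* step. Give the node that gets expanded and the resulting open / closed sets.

step 1: expand (3,4) (f=5, h=4) → closed; open now [(2,4) g=2 f=7, (2,5) g=1 f=7, (3,3) g=2 f=5, (3,6) g=1 f=7, (4,5) g=1 f=5]

expanded=(3,4); open=[(2,4) g=2 f=7, (2,5) g=1 f=7, (3,3) g=2 f=5, (3,6) g=1 f=7, (4,5) g=1 f=5]; closed=[(3,4), (3,5)]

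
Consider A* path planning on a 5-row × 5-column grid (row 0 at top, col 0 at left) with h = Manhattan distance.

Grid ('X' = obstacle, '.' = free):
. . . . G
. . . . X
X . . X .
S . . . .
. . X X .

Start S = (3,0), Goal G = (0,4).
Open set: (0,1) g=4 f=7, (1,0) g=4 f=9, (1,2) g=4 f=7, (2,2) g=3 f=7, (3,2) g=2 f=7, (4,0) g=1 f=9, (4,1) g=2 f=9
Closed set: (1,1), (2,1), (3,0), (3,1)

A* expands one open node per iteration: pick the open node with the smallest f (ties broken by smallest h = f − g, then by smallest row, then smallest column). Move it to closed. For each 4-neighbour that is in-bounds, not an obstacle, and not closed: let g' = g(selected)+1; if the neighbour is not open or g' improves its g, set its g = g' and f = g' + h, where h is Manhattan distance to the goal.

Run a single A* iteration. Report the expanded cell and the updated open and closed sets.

step 1: expand (0,1) (f=7, h=3) → closed; open now [(0,0) g=5 f=9, (0,2) g=5 f=7, (1,0) g=4 f=9, (1,2) g=4 f=7, (2,2) g=3 f=7, (3,2) g=2 f=7, (4,0) g=1 f=9, (4,1) g=2 f=9]

expanded=(0,1); open=[(0,0) g=5 f=9, (0,2) g=5 f=7, (1,0) g=4 f=9, (1,2) g=4 f=7, (2,2) g=3 f=7, (3,2) g=2 f=7, (4,0) g=1 f=9, (4,1) g=2 f=9]; closed=[(0,1), (1,1), (2,1), (3,0), (3,1)]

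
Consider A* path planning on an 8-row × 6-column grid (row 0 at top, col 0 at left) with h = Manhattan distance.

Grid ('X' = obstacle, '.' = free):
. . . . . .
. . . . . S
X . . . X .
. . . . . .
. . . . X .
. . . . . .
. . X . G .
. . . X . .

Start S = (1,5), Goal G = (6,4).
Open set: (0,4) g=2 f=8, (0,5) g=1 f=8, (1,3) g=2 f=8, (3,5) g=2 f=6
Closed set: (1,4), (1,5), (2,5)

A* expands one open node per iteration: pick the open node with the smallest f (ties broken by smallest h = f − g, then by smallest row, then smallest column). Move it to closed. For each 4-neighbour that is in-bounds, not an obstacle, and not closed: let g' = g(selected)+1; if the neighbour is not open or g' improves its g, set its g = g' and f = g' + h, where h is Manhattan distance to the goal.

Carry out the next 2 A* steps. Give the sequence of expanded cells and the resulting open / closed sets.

step 1: expand (3,5) (f=6, h=4) → closed; open now [(0,4) g=2 f=8, (0,5) g=1 f=8, (1,3) g=2 f=8, (3,4) g=3 f=6, (4,5) g=3 f=6]
step 2: expand (3,4) (f=6, h=3) → closed; open now [(0,4) g=2 f=8, (0,5) g=1 f=8, (1,3) g=2 f=8, (3,3) g=4 f=8, (4,5) g=3 f=6]

order=[(3,5) → (3,4)]; open=[(0,4) g=2 f=8, (0,5) g=1 f=8, (1,3) g=2 f=8, (3,3) g=4 f=8, (4,5) g=3 f=6]; closed=[(1,4), (1,5), (2,5), (3,4), (3,5)]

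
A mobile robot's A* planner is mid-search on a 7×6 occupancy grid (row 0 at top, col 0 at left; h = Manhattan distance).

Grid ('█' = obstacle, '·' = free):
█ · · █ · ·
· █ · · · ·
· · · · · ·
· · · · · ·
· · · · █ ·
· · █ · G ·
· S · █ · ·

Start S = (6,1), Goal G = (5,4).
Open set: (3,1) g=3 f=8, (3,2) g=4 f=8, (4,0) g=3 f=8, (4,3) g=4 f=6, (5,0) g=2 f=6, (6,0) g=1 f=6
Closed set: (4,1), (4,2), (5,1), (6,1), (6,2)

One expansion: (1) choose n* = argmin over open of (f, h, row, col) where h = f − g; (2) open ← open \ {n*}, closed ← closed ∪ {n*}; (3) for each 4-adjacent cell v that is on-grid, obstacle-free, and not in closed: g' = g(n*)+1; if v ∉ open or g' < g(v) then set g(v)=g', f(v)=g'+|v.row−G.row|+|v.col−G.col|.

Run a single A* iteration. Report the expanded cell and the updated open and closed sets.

expanded=(4,3); open=[(3,1) g=3 f=8, (3,2) g=4 f=8, (3,3) g=5 f=8, (4,0) g=3 f=8, (5,0) g=2 f=6, (5,3) g=5 f=6, (6,0) g=1 f=6]; closed=[(4,1), (4,2), (4,3), (5,1), (6,1), (6,2)]

step 1: expand (4,3) (f=6, h=2) → closed; open now [(3,1) g=3 f=8, (3,2) g=4 f=8, (3,3) g=5 f=8, (4,0) g=3 f=8, (5,0) g=2 f=6, (5,3) g=5 f=6, (6,0) g=1 f=6]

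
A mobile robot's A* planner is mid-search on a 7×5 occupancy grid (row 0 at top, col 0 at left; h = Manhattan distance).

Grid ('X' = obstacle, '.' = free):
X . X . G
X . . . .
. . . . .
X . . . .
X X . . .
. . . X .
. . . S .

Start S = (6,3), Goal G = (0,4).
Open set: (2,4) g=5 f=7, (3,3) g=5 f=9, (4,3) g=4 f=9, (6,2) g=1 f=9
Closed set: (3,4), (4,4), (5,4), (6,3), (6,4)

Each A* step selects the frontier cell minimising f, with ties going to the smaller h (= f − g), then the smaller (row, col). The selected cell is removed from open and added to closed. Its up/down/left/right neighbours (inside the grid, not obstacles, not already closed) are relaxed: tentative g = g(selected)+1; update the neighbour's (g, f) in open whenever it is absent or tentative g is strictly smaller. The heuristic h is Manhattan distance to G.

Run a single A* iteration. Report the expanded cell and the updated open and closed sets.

expanded=(2,4); open=[(1,4) g=6 f=7, (2,3) g=6 f=9, (3,3) g=5 f=9, (4,3) g=4 f=9, (6,2) g=1 f=9]; closed=[(2,4), (3,4), (4,4), (5,4), (6,3), (6,4)]

step 1: expand (2,4) (f=7, h=2) → closed; open now [(1,4) g=6 f=7, (2,3) g=6 f=9, (3,3) g=5 f=9, (4,3) g=4 f=9, (6,2) g=1 f=9]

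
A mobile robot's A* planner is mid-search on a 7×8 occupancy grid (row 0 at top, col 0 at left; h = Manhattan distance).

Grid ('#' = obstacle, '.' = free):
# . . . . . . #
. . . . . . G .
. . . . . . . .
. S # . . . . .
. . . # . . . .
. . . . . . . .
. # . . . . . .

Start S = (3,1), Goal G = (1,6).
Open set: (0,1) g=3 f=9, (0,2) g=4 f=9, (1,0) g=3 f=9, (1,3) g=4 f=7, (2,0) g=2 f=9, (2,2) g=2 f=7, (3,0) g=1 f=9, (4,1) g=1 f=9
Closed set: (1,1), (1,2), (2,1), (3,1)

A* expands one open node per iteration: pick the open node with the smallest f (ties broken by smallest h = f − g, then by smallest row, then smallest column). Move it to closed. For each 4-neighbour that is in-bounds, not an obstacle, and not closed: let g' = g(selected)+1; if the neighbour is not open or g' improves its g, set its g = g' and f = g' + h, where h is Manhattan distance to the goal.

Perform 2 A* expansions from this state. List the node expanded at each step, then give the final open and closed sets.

step 1: expand (1,3) (f=7, h=3) → closed; open now [(0,1) g=3 f=9, (0,2) g=4 f=9, (0,3) g=5 f=9, (1,0) g=3 f=9, (1,4) g=5 f=7, (2,0) g=2 f=9, (2,2) g=2 f=7, (2,3) g=5 f=9, (3,0) g=1 f=9, (4,1) g=1 f=9]
step 2: expand (1,4) (f=7, h=2) → closed; open now [(0,1) g=3 f=9, (0,2) g=4 f=9, (0,3) g=5 f=9, (0,4) g=6 f=9, (1,0) g=3 f=9, (1,5) g=6 f=7, (2,0) g=2 f=9, (2,2) g=2 f=7, (2,3) g=5 f=9, (2,4) g=6 f=9, (3,0) g=1 f=9, (4,1) g=1 f=9]

order=[(1,3) → (1,4)]; open=[(0,1) g=3 f=9, (0,2) g=4 f=9, (0,3) g=5 f=9, (0,4) g=6 f=9, (1,0) g=3 f=9, (1,5) g=6 f=7, (2,0) g=2 f=9, (2,2) g=2 f=7, (2,3) g=5 f=9, (2,4) g=6 f=9, (3,0) g=1 f=9, (4,1) g=1 f=9]; closed=[(1,1), (1,2), (1,3), (1,4), (2,1), (3,1)]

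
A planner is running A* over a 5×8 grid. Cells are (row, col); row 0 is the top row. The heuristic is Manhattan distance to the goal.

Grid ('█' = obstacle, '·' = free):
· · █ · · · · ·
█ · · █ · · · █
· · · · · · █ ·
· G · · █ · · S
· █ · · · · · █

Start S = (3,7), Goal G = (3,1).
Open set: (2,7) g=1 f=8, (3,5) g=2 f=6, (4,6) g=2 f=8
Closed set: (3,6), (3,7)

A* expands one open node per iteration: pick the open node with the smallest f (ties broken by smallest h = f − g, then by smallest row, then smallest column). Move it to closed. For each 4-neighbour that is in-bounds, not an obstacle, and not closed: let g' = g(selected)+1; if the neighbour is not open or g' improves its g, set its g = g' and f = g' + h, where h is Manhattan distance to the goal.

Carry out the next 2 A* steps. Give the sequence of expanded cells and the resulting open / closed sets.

step 1: expand (3,5) (f=6, h=4) → closed; open now [(2,5) g=3 f=8, (2,7) g=1 f=8, (4,5) g=3 f=8, (4,6) g=2 f=8]
step 2: expand (2,5) (f=8, h=5) → closed; open now [(1,5) g=4 f=10, (2,4) g=4 f=8, (2,7) g=1 f=8, (4,5) g=3 f=8, (4,6) g=2 f=8]

order=[(3,5) → (2,5)]; open=[(1,5) g=4 f=10, (2,4) g=4 f=8, (2,7) g=1 f=8, (4,5) g=3 f=8, (4,6) g=2 f=8]; closed=[(2,5), (3,5), (3,6), (3,7)]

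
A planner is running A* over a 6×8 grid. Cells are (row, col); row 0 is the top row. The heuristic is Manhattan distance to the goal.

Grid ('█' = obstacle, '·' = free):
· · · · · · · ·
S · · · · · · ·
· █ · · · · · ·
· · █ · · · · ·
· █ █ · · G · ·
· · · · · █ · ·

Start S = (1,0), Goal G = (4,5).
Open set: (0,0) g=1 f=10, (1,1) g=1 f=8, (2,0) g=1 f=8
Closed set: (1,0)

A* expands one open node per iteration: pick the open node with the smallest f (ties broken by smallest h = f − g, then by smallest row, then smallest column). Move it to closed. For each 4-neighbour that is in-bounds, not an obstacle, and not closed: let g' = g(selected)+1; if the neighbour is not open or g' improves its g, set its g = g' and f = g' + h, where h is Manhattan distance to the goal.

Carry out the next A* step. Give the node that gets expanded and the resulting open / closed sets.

step 1: expand (1,1) (f=8, h=7) → closed; open now [(0,0) g=1 f=10, (0,1) g=2 f=10, (1,2) g=2 f=8, (2,0) g=1 f=8]

expanded=(1,1); open=[(0,0) g=1 f=10, (0,1) g=2 f=10, (1,2) g=2 f=8, (2,0) g=1 f=8]; closed=[(1,0), (1,1)]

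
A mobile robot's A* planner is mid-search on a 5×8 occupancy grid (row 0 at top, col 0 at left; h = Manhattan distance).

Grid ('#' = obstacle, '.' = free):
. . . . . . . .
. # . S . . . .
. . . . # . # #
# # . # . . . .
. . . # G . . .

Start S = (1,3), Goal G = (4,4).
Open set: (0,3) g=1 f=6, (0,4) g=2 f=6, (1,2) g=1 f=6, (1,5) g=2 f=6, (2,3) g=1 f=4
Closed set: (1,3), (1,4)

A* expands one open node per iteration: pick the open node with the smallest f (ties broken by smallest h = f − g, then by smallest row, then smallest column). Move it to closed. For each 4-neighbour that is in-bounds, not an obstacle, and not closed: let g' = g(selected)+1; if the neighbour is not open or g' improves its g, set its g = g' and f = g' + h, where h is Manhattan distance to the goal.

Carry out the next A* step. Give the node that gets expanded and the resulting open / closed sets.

step 1: expand (2,3) (f=4, h=3) → closed; open now [(0,3) g=1 f=6, (0,4) g=2 f=6, (1,2) g=1 f=6, (1,5) g=2 f=6, (2,2) g=2 f=6]

expanded=(2,3); open=[(0,3) g=1 f=6, (0,4) g=2 f=6, (1,2) g=1 f=6, (1,5) g=2 f=6, (2,2) g=2 f=6]; closed=[(1,3), (1,4), (2,3)]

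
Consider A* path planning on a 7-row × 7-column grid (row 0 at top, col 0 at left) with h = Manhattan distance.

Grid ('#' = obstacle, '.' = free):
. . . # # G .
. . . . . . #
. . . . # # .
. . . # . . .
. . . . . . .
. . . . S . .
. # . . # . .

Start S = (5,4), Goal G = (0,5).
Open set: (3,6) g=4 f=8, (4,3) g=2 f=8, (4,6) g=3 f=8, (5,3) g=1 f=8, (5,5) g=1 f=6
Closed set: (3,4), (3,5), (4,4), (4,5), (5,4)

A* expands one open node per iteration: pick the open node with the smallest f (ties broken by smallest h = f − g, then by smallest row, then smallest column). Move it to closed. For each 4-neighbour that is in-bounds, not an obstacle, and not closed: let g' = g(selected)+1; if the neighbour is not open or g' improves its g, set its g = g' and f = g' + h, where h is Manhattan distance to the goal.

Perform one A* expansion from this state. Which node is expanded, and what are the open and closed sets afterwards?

step 1: expand (5,5) (f=6, h=5) → closed; open now [(3,6) g=4 f=8, (4,3) g=2 f=8, (4,6) g=3 f=8, (5,3) g=1 f=8, (5,6) g=2 f=8, (6,5) g=2 f=8]

expanded=(5,5); open=[(3,6) g=4 f=8, (4,3) g=2 f=8, (4,6) g=3 f=8, (5,3) g=1 f=8, (5,6) g=2 f=8, (6,5) g=2 f=8]; closed=[(3,4), (3,5), (4,4), (4,5), (5,4), (5,5)]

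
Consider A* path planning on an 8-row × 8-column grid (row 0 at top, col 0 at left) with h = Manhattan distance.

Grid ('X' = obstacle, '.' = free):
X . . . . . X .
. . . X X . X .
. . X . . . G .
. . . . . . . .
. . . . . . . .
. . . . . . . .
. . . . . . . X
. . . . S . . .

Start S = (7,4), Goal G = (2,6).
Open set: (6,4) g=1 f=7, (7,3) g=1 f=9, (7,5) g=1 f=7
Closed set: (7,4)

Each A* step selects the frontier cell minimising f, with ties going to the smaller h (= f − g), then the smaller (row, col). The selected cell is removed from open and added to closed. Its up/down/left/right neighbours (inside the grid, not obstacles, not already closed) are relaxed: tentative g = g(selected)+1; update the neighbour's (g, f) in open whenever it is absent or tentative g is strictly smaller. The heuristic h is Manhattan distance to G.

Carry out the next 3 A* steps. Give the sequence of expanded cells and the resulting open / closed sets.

step 1: expand (6,4) (f=7, h=6) → closed; open now [(5,4) g=2 f=7, (6,3) g=2 f=9, (6,5) g=2 f=7, (7,3) g=1 f=9, (7,5) g=1 f=7]
step 2: expand (5,4) (f=7, h=5) → closed; open now [(4,4) g=3 f=7, (5,3) g=3 f=9, (5,5) g=3 f=7, (6,3) g=2 f=9, (6,5) g=2 f=7, (7,3) g=1 f=9, (7,5) g=1 f=7]
step 3: expand (4,4) (f=7, h=4) → closed; open now [(3,4) g=4 f=7, (4,3) g=4 f=9, (4,5) g=4 f=7, (5,3) g=3 f=9, (5,5) g=3 f=7, (6,3) g=2 f=9, (6,5) g=2 f=7, (7,3) g=1 f=9, (7,5) g=1 f=7]

order=[(6,4) → (5,4) → (4,4)]; open=[(3,4) g=4 f=7, (4,3) g=4 f=9, (4,5) g=4 f=7, (5,3) g=3 f=9, (5,5) g=3 f=7, (6,3) g=2 f=9, (6,5) g=2 f=7, (7,3) g=1 f=9, (7,5) g=1 f=7]; closed=[(4,4), (5,4), (6,4), (7,4)]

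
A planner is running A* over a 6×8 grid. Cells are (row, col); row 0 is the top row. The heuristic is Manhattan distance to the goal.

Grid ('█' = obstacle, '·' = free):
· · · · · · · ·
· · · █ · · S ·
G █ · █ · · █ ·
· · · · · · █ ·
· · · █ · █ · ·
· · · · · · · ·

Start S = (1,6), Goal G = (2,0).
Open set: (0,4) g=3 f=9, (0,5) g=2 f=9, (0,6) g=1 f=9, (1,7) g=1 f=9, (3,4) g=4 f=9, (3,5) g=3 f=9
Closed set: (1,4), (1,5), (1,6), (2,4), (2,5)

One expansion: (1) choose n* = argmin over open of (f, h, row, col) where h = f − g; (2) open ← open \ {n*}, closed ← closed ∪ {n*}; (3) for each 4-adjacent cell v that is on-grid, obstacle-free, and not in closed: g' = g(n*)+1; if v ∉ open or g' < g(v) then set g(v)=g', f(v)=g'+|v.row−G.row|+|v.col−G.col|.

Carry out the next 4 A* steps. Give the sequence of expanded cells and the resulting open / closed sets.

order=[(3,4) → (3,3) → (3,2) → (2,2)]; open=[(0,4) g=3 f=9, (0,5) g=2 f=9, (0,6) g=1 f=9, (1,2) g=8 f=11, (1,7) g=1 f=9, (3,1) g=7 f=9, (3,5) g=3 f=9, (4,2) g=7 f=11, (4,4) g=5 f=11]; closed=[(1,4), (1,5), (1,6), (2,2), (2,4), (2,5), (3,2), (3,3), (3,4)]

step 1: expand (3,4) (f=9, h=5) → closed; open now [(0,4) g=3 f=9, (0,5) g=2 f=9, (0,6) g=1 f=9, (1,7) g=1 f=9, (3,3) g=5 f=9, (3,5) g=3 f=9, (4,4) g=5 f=11]
step 2: expand (3,3) (f=9, h=4) → closed; open now [(0,4) g=3 f=9, (0,5) g=2 f=9, (0,6) g=1 f=9, (1,7) g=1 f=9, (3,2) g=6 f=9, (3,5) g=3 f=9, (4,4) g=5 f=11]
step 3: expand (3,2) (f=9, h=3) → closed; open now [(0,4) g=3 f=9, (0,5) g=2 f=9, (0,6) g=1 f=9, (1,7) g=1 f=9, (2,2) g=7 f=9, (3,1) g=7 f=9, (3,5) g=3 f=9, (4,2) g=7 f=11, (4,4) g=5 f=11]
step 4: expand (2,2) (f=9, h=2) → closed; open now [(0,4) g=3 f=9, (0,5) g=2 f=9, (0,6) g=1 f=9, (1,2) g=8 f=11, (1,7) g=1 f=9, (3,1) g=7 f=9, (3,5) g=3 f=9, (4,2) g=7 f=11, (4,4) g=5 f=11]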